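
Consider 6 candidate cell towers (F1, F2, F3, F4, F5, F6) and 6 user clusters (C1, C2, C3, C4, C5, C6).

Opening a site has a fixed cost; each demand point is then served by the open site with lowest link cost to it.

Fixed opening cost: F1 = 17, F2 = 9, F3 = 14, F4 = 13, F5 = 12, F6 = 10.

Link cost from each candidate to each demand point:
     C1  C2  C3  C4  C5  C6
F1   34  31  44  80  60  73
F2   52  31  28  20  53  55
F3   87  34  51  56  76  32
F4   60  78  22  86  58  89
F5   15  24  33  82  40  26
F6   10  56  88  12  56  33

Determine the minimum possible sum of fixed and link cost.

Open {F5, F6}: assign each demand point to its cheapest open site.
  C1→F6 10, C2→F5 24, C3→F5 33, C4→F6 12, C5→F5 40, C6→F5 26
  link cost 145, fixed 22 → total 167.
Compare {F4, F5, F6}: link cost 134 + fixed 35 = 169.
Compare {F2, F5, F6}: link cost 140 + fixed 31 = 171.
Compare {F2, F5}: link cost 153 + fixed 21 = 174.
All other subsets cost ≥ 169. Minimum total cost: 167.

167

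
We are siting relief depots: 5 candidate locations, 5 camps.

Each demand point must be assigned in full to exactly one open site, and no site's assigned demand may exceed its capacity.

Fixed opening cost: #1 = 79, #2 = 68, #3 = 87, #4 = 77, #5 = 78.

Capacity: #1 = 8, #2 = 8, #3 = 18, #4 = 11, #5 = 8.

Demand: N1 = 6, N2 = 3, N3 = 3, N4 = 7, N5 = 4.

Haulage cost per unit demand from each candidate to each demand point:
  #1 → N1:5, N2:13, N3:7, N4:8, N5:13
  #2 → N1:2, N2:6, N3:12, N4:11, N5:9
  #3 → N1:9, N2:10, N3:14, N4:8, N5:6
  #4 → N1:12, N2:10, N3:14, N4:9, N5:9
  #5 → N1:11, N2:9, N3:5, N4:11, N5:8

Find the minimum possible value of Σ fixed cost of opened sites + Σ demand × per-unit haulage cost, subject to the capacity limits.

319

Open {#2, #3}; cheapest assignment that respects the capacities:
  #2 (cap 8, load 6): N1 — cost 6×2 = 12
  #3 (cap 18, load 17): N2, N3, N4, N5 — cost 3×10 + 3×14 + 7×8 + 4×6 = 152
  Shipping 164, fixed 155 → total 319.
  Any other capacity-feasible assignment to {#2, #3} ships for at least 164.
Compare {#3, #5}: its best feasible assignment gives total 341.
Compare {#1, #3}: its best feasible assignment gives total 348.
Every other set of open sites that can feasibly serve all demand totals ≥ 341 even under its best assignment. Minimum: 319.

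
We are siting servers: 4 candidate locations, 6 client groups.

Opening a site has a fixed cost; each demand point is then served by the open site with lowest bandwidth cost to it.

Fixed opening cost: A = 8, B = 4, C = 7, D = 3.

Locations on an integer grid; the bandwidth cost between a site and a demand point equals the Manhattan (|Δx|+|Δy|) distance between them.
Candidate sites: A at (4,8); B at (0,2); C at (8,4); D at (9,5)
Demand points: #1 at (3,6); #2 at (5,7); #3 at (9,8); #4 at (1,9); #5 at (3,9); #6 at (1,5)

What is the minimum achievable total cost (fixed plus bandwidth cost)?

Open {A}: assign each demand point to its cheapest open site.
  #1→A 3, #2→A 2, #3→A 5, #4→A 4, #5→A 2, #6→A 6
  bandwidth cost 22, fixed 8 → total 30.
Compare {A, D}: bandwidth cost 20 + fixed 11 = 31.
Compare {A, B}: bandwidth cost 20 + fixed 12 = 32.
Compare {A, B, D}: bandwidth cost 18 + fixed 15 = 33.
All other subsets cost ≥ 31. Minimum total cost: 30.

30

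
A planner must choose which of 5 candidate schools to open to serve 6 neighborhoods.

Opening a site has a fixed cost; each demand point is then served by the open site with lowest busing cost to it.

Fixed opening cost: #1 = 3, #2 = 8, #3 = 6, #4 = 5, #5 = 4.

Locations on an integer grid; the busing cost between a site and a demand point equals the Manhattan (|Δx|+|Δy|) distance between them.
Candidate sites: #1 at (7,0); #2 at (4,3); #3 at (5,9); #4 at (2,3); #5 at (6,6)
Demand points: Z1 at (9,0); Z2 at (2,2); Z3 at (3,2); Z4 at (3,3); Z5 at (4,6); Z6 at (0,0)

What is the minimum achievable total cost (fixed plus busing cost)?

24

Open {#1, #4}: assign each demand point to its cheapest open site.
  Z1→#1 2, Z2→#4 1, Z3→#4 2, Z4→#4 1, Z5→#4 5, Z6→#4 5
  busing cost 16, fixed 8 → total 24.
Compare {#1, #4, #5}: busing cost 13 + fixed 12 = 25.
Compare {#4}: busing cost 24 + fixed 5 = 29.
Compare {#1, #2}: busing cost 18 + fixed 11 = 29.
All other subsets cost ≥ 25. Minimum total cost: 24.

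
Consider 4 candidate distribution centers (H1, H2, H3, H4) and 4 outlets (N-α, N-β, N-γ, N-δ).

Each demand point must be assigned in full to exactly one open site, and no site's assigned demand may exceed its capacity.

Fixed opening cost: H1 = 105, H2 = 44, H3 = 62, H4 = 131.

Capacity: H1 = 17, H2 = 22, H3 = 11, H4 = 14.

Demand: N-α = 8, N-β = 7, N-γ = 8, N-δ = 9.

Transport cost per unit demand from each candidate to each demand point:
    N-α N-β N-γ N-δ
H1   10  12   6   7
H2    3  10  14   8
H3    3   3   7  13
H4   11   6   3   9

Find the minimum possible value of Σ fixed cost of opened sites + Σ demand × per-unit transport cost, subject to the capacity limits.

Open {H1, H2}; cheapest assignment that respects the capacities:
  H1 (cap 17, load 17): N-γ, N-δ — cost 8×6 + 9×7 = 111
  H2 (cap 22, load 15): N-α, N-β — cost 8×3 + 7×10 = 94
  Shipping 205, fixed 149 → total 354.
  Any other capacity-feasible assignment to {H1, H2} ships for at least 205.
Compare {H1, H2, H3}: its best feasible assignment gives total 367.
Compare {H2, H3, H4}: its best feasible assignment gives total 378.
Every other set of open sites that can feasibly serve all demand totals ≥ 367 even under its best assignment. Minimum: 354.

354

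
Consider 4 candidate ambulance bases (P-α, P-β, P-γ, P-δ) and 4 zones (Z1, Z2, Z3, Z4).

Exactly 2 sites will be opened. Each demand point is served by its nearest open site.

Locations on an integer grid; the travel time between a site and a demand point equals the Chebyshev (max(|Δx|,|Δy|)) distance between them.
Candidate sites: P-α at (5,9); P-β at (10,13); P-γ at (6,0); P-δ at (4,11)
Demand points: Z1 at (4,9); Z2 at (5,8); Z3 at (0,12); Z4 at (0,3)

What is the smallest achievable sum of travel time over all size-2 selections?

12

Open {P-α, P-δ}.
  Z1→P-α 1, Z2→P-α 1, Z3→P-δ 4, Z4→P-α 6  ⇒ total 12.
Compare {P-α, P-β}: total 13.
Compare {P-α, P-γ}: total 13.
No size-2 selection does better; minimum is 12.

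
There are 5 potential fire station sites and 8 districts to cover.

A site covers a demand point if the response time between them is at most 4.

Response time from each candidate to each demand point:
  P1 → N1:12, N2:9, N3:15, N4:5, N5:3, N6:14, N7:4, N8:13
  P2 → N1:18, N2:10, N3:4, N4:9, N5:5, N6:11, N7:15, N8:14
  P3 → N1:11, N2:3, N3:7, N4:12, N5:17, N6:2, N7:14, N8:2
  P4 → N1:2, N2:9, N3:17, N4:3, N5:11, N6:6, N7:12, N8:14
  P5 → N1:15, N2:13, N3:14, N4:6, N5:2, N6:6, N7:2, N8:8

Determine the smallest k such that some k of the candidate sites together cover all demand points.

4

Coverage sets (demand points within 4 of each site):
  P1: {N5, N7}
  P2: {N3}
  P3: {N2, N6, N8}
  P4: {N1, N4}
  P5: {N5, N7}
No 3 sites suffice: every size-3 union leaves at least one demand point uncovered.
But {P1, P2, P3, P4} covers everything, so the minimum is 4.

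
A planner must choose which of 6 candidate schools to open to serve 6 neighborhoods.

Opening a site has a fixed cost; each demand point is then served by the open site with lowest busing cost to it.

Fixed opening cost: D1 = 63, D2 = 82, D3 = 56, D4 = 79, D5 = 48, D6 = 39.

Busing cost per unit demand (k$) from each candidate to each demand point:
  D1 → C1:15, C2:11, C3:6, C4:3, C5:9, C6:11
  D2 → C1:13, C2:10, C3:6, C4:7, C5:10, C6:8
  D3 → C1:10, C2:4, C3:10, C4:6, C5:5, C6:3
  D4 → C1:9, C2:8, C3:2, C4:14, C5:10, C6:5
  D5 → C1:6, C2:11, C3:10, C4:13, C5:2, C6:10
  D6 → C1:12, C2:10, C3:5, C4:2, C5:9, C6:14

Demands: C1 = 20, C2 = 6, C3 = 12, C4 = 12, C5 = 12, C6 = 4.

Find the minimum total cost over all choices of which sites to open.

Open {D3, D5, D6}: assign each demand point to its cheapest open site.
  C1→D5 20×6=120, C2→D3 6×4=24, C3→D6 12×5=60, C4→D6 12×2=24, C5→D5 12×2=24, C6→D3 4×3=12
  busing cost 264, fixed 143 → total 407.
Compare {D5, D6}: busing cost 328 + fixed 87 = 415.
Compare {D4, D5, D6}: busing cost 260 + fixed 166 = 426.
Compare {D3, D4, D5, D6}: busing cost 228 + fixed 222 = 450.
All other subsets cost ≥ 415. Minimum total cost: 407.

407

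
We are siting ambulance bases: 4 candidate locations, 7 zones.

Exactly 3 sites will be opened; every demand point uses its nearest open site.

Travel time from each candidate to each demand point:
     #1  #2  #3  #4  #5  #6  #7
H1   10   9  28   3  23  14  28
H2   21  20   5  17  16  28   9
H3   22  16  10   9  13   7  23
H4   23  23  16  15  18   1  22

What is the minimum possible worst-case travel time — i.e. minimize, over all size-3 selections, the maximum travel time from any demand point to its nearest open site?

Open {H1, H2, H3}.
  Farthest demand point is #5 at travel time 13 (to H3); all others are ≤ 13.
With {H1, H2, H4} the worst case is 16.
With {H2, H3, H4} the worst case is 21.
No size-3 selection achieves below 13.

13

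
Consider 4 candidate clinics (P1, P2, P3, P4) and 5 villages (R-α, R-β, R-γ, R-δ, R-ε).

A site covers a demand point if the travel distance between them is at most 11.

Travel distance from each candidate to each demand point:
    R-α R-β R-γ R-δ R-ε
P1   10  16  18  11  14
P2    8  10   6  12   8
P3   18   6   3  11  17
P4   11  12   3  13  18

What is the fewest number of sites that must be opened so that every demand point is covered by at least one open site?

Coverage sets (demand points within 11 of each site):
  P1: {R-α, R-δ}
  P2: {R-α, R-β, R-γ, R-ε}
  P3: {R-β, R-γ, R-δ}
  P4: {R-α, R-γ}
No single site covers all 5 demand points.
But {P1, P2} covers everything, so the minimum is 2.

2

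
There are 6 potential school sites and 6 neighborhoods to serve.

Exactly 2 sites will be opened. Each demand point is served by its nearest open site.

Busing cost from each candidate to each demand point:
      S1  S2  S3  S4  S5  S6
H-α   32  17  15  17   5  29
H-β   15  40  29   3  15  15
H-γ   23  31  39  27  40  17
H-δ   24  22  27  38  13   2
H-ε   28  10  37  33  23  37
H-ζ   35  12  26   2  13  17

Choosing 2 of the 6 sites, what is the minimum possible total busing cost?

70

Open {H-α, H-β}.
  S1→H-β 15, S2→H-α 17, S3→H-α 15, S4→H-β 3, S5→H-α 5, S6→H-β 15  ⇒ total 70.
Compare {H-δ, H-ζ}: total 79.
Compare {H-α, H-δ}: total 80.
No size-2 selection does better; minimum is 70.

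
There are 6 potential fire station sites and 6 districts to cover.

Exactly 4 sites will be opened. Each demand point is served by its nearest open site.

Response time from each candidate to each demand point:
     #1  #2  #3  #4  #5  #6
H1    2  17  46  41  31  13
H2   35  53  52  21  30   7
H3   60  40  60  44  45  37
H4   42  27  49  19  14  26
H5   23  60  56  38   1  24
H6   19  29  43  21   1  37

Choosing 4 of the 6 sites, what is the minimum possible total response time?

Open {H1, H2, H4, H6}.
  #1→H1 2, #2→H1 17, #3→H6 43, #4→H4 19, #5→H6 1, #6→H2 7  ⇒ total 89.
Compare {H1, H2, H3, H6}: total 91.
Compare {H1, H2, H5, H6}: total 91.
No size-4 selection does better; minimum is 89.

89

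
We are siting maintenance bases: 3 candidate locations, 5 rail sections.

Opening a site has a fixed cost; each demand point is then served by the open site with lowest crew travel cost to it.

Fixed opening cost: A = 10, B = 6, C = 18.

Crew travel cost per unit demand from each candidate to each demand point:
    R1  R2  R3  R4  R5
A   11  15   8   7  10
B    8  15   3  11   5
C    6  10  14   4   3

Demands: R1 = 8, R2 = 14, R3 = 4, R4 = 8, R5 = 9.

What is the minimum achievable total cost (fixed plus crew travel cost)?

283

Open {B, C}: assign each demand point to its cheapest open site.
  R1→C 8×6=48, R2→C 14×10=140, R3→B 4×3=12, R4→C 8×4=32, R5→C 9×3=27
  crew travel cost 259, fixed 24 → total 283.
Compare {A, B, C}: crew travel cost 259 + fixed 34 = 293.
Compare {A, C}: crew travel cost 279 + fixed 28 = 307.
Compare {C}: crew travel cost 303 + fixed 18 = 321.
All other subsets cost ≥ 293. Minimum total cost: 283.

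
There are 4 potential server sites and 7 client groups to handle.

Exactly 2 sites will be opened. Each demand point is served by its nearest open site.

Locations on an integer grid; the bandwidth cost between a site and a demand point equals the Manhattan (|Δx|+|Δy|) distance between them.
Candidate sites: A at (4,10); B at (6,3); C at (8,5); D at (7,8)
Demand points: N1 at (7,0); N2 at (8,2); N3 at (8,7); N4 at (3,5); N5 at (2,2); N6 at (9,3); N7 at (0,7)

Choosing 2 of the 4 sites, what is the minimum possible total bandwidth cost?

30

Open {B, D}.
  N1→B 4, N2→B 3, N3→D 2, N4→B 5, N5→B 5, N6→B 3, N7→D 8  ⇒ total 30.
Compare {B, C}: total 32.
Compare {A, B}: total 33.
No size-2 selection does better; minimum is 30.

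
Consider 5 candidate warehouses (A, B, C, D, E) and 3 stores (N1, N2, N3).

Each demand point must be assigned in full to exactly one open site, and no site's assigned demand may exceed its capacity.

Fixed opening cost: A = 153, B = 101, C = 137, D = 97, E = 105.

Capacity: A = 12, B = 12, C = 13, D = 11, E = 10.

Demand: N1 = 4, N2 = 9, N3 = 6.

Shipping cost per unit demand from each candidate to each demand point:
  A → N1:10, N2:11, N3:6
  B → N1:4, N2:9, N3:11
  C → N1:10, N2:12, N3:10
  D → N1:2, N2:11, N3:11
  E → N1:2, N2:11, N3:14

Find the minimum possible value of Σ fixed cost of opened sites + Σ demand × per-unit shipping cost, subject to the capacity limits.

Open {B, D}; cheapest assignment that respects the capacities:
  B (cap 12, load 9): N2 — cost 9×9 = 81
  D (cap 11, load 10): N1, N3 — cost 4×2 + 6×11 = 74
  Shipping 155, fixed 198 → total 353.
  Any other capacity-feasible assignment to {B, D} ships for at least 155.
Compare {D, E}: its best feasible assignment gives total 375.
Compare {B, E}: its best feasible assignment gives total 379.
Every other set of open sites that can feasibly serve all demand totals ≥ 375 even under its best assignment. Minimum: 353.

353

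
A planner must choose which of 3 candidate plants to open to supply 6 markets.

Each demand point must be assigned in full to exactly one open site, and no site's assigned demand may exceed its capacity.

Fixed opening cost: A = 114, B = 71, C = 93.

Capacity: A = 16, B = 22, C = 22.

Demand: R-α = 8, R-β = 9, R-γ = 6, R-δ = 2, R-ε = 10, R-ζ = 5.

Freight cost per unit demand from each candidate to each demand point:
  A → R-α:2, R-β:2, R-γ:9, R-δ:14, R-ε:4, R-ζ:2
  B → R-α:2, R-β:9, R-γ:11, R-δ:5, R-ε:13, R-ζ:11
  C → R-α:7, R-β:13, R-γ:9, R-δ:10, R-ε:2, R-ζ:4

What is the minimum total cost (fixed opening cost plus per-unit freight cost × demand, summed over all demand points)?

365

Open {B, C}; cheapest assignment that respects the capacities:
  B (cap 22, load 19): R-α, R-β, R-δ — cost 8×2 + 9×9 + 2×5 = 107
  C (cap 22, load 21): R-γ, R-ε, R-ζ — cost 6×9 + 10×2 + 5×4 = 94
  Shipping 201, fixed 164 → total 365.
  Any other capacity-feasible assignment to {B, C} ships for at least 201.
Compare {A, B, C}: its best feasible assignment gives total 406.
Every other set of open sites that can feasibly serve all demand totals ≥ 406 even under its best assignment. Minimum: 365.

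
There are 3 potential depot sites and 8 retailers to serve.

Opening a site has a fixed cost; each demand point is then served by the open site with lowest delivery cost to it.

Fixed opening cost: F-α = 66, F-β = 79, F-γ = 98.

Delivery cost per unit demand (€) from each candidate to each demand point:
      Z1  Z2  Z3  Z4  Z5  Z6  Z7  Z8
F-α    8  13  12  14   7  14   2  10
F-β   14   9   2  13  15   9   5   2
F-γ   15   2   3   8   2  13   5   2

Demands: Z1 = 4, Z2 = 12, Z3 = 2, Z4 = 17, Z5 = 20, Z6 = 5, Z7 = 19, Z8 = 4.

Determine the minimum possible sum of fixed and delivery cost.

Open {F-α, F-γ}: assign each demand point to its cheapest open site.
  Z1→F-α 4×8=32, Z2→F-γ 12×2=24, Z3→F-γ 2×3=6, Z4→F-γ 17×8=136, Z5→F-γ 20×2=40, Z6→F-γ 5×13=65, Z7→F-α 19×2=38, Z8→F-γ 4×2=8
  delivery cost 349, fixed 164 → total 513.
Compare {F-γ}: delivery cost 434 + fixed 98 = 532.
Compare {F-α, F-β, F-γ}: delivery cost 327 + fixed 243 = 570.
Compare {F-β, F-γ}: delivery cost 408 + fixed 177 = 585.
All other subsets cost ≥ 532. Minimum total cost: 513.

513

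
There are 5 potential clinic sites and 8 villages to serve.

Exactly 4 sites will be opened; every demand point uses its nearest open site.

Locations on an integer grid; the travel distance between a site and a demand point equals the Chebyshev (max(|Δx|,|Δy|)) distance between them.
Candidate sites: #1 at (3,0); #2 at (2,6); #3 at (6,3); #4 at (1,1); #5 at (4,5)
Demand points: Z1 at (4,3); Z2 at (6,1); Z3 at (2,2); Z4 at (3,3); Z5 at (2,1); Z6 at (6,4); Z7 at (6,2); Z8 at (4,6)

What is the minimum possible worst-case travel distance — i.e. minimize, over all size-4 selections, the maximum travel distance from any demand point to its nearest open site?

Open {#1, #2, #3, #4}.
  Farthest demand point is Z1 at travel distance 2 (to #3); all others are ≤ 2.
With {#1, #2, #3, #5} the worst case is 2.
With {#1, #3, #4, #5} the worst case is 2.
No size-4 selection achieves below 2.

2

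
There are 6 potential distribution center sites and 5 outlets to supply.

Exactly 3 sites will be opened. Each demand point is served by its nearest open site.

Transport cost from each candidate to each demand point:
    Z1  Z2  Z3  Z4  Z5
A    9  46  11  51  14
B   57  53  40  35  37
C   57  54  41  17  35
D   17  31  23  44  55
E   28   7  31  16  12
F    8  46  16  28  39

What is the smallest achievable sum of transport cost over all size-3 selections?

Open {A, E, F}.
  Z1→F 8, Z2→E 7, Z3→A 11, Z4→E 16, Z5→E 12  ⇒ total 54.
Compare {A, B, E}: total 55.
Compare {A, C, E}: total 55.
No size-3 selection does better; minimum is 54.

54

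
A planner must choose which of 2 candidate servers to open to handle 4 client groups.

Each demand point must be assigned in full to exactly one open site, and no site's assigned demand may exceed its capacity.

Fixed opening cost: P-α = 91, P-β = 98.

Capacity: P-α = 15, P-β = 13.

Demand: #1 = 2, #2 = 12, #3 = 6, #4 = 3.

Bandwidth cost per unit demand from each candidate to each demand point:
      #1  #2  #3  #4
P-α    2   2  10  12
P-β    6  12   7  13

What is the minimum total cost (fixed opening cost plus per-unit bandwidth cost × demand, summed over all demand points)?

Open {P-α, P-β}; cheapest assignment that respects the capacities:
  P-α (cap 15, load 14): #1, #2 — cost 2×2 + 12×2 = 28
  P-β (cap 13, load 9): #3, #4 — cost 6×7 + 3×13 = 81
  Shipping 109, fixed 189 → total 298.
  Any other capacity-feasible assignment to {P-α, P-β} ships for at least 109.
Total demand is 23 and no other set of sites has combined capacity ≥ 23, so {P-α, P-β} is the only feasible choice of open sites. Minimum: 298.

298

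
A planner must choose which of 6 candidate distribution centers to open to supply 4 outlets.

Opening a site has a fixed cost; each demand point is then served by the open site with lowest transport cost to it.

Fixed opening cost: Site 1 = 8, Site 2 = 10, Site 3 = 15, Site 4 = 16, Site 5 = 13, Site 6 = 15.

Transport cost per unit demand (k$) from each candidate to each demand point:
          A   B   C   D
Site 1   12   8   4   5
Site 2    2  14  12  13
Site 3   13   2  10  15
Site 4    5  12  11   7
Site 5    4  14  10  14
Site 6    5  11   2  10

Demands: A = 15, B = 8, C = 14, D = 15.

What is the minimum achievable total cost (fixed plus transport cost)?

197

Open {Site 1, Site 2, Site 3, Site 6}: assign each demand point to its cheapest open site.
  A→Site 2 15×2=30, B→Site 3 8×2=16, C→Site 6 14×2=28, D→Site 1 15×5=75
  transport cost 149, fixed 48 → total 197.
Compare {Site 1, Site 2, Site 3}: transport cost 177 + fixed 33 = 210.
Compare {Site 1, Site 2, Site 3, Site 5, Site 6}: transport cost 149 + fixed 61 = 210.
Compare {Site 1, Site 2, Site 3, Site 4, Site 6}: transport cost 149 + fixed 64 = 213.
All other subsets cost ≥ 210. Minimum total cost: 197.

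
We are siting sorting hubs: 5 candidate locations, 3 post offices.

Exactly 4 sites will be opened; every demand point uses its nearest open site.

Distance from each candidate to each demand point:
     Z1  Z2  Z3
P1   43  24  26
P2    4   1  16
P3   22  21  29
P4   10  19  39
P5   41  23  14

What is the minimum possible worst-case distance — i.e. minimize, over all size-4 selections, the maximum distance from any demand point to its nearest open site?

Open {P1, P2, P3, P5}.
  Farthest demand point is Z3 at distance 14 (to P5); all others are ≤ 14.
With {P1, P2, P4, P5} the worst case is 14.
With {P2, P3, P4, P5} the worst case is 14.
No size-4 selection achieves below 14.

14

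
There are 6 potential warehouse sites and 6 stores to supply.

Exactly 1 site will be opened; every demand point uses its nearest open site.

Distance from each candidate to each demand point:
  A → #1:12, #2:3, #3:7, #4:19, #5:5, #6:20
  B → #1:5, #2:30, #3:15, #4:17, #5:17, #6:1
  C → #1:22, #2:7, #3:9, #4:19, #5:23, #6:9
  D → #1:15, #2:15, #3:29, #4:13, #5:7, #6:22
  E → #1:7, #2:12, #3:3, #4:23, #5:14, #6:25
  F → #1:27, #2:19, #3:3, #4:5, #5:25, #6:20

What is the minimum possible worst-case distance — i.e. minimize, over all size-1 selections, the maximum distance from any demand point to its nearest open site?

Open {A}.
  Farthest demand point is #6 at distance 20 (to A); all others are ≤ 20.
With {C} the worst case is 23.
With {E} the worst case is 25.
No size-1 selection achieves below 20.

20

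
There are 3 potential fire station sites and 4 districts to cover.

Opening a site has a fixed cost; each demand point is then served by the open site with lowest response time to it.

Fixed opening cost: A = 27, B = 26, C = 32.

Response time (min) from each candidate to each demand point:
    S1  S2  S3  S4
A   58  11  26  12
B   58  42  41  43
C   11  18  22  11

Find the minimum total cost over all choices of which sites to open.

94

Open {C}: assign each demand point to its cheapest open site.
  S1→C 11, S2→C 18, S3→C 22, S4→C 11
  response time 62, fixed 32 → total 94.
Compare {A, C}: response time 55 + fixed 59 = 114.
Compare {B, C}: response time 62 + fixed 58 = 120.
Compare {A}: response time 107 + fixed 27 = 134.
All other subsets cost ≥ 114. Minimum total cost: 94.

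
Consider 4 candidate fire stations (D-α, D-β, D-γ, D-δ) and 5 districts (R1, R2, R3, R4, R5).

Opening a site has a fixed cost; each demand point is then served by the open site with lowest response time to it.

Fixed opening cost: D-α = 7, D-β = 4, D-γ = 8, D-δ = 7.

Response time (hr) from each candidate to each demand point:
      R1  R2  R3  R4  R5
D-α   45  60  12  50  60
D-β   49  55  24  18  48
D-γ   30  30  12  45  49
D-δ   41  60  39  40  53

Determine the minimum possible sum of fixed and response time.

150

Open {D-β, D-γ}: assign each demand point to its cheapest open site.
  R1→D-γ 30, R2→D-γ 30, R3→D-γ 12, R4→D-β 18, R5→D-β 48
  response time 138, fixed 12 → total 150.
Compare {D-α, D-β, D-γ}: response time 138 + fixed 19 = 157.
Compare {D-β, D-γ, D-δ}: response time 138 + fixed 19 = 157.
Compare {D-α, D-β, D-γ, D-δ}: response time 138 + fixed 26 = 164.
All other subsets cost ≥ 157. Minimum total cost: 150.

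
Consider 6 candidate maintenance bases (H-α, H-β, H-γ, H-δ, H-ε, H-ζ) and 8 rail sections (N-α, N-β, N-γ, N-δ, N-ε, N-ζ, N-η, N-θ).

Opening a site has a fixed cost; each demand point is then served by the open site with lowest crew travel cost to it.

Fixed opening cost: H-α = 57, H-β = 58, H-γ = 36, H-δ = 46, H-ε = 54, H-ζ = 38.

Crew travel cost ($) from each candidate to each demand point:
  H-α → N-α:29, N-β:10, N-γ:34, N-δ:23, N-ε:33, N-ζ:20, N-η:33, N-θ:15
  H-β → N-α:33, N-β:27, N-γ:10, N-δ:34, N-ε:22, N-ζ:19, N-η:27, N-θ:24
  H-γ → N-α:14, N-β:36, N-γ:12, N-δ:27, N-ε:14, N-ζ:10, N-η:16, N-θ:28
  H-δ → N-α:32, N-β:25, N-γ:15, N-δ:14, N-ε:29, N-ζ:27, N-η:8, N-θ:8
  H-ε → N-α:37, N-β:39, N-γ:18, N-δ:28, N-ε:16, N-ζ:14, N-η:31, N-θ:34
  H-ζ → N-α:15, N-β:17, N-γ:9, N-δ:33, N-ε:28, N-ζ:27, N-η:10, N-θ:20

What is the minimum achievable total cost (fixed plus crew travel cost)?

187

Open {H-γ, H-δ}: assign each demand point to its cheapest open site.
  N-α→H-γ 14, N-β→H-δ 25, N-γ→H-γ 12, N-δ→H-δ 14, N-ε→H-γ 14, N-ζ→H-γ 10, N-η→H-δ 8, N-θ→H-δ 8
  crew travel cost 105, fixed 82 → total 187.
Compare {H-γ}: crew travel cost 157 + fixed 36 = 193.
Compare {H-γ, H-ζ}: crew travel cost 121 + fixed 74 = 195.
Compare {H-ζ}: crew travel cost 159 + fixed 38 = 197.
All other subsets cost ≥ 193. Minimum total cost: 187.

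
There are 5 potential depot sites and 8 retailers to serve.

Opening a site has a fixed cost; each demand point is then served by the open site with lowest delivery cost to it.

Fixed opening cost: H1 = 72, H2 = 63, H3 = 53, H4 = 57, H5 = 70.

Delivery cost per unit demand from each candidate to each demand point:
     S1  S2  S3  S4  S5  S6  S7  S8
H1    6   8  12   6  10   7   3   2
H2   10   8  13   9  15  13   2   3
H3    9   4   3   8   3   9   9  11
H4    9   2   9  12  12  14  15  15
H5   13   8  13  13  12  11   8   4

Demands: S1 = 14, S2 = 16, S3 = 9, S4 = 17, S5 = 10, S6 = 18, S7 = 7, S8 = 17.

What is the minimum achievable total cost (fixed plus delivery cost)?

613

Open {H1, H3}: assign each demand point to its cheapest open site.
  S1→H1 14×6=84, S2→H3 16×4=64, S3→H3 9×3=27, S4→H1 17×6=102, S5→H3 10×3=30, S6→H1 18×7=126, S7→H1 7×3=21, S8→H1 17×2=34
  delivery cost 488, fixed 125 → total 613.
Compare {H1, H3, H4}: delivery cost 456 + fixed 182 = 638.
Compare {H1, H2, H3}: delivery cost 481 + fixed 188 = 669.
Compare {H1, H3, H5}: delivery cost 488 + fixed 195 = 683.
All other subsets cost ≥ 638. Minimum total cost: 613.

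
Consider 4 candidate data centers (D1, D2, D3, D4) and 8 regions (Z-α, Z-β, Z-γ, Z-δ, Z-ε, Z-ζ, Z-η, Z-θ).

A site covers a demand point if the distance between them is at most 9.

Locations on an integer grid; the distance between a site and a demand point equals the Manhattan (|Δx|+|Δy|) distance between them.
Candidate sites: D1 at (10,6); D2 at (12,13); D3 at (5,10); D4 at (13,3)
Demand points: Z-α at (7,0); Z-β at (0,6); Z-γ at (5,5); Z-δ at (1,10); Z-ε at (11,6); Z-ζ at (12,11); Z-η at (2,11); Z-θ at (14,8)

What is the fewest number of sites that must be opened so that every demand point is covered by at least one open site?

2

Coverage sets (demand points within 9 of each site):
  D1: {Z-α, Z-γ, Z-ε, Z-ζ, Z-θ}
  D2: {Z-ε, Z-ζ, Z-θ}
  D3: {Z-β, Z-γ, Z-δ, Z-ζ, Z-η}
  D4: {Z-α, Z-ε, Z-ζ, Z-θ}
No single site covers all 8 demand points.
But {D1, D3} covers everything, so the minimum is 2.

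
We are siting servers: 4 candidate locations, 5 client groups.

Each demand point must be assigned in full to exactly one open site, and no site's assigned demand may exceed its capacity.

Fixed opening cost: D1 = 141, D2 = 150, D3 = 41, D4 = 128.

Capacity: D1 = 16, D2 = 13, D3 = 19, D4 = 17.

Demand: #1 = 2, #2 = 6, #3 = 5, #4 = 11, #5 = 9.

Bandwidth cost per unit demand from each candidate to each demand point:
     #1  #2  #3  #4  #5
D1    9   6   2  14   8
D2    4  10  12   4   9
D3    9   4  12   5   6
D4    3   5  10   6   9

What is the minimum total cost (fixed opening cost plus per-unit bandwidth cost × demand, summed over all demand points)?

361

Open {D1, D3}; cheapest assignment that respects the capacities:
  D1 (cap 16, load 16): #1, #3, #5 — cost 2×9 + 5×2 + 9×8 = 100
  D3 (cap 19, load 17): #2, #4 — cost 6×4 + 11×5 = 79
  Shipping 179, fixed 182 → total 361.
  Any other capacity-feasible assignment to {D1, D3} ships for at least 179.
Compare {D3, D4}: its best feasible assignment gives total 381.
Compare {D1, D4}: its best feasible assignment gives total 465.
Every other set of open sites that can feasibly serve all demand totals ≥ 381 even under its best assignment. Minimum: 361.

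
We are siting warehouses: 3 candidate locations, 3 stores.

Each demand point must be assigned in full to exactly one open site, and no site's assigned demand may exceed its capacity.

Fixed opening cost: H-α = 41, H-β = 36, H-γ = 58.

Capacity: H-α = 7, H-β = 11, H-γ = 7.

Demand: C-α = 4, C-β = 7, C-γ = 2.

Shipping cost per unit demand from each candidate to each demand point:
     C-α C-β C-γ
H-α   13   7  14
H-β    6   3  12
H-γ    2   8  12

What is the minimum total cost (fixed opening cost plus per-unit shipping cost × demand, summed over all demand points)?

Open {H-β, H-γ}; cheapest assignment that respects the capacities:
  H-β (cap 11, load 9): C-β, C-γ — cost 7×3 + 2×12 = 45
  H-γ (cap 7, load 4): C-α — cost 4×2 = 8
  Shipping 53, fixed 94 → total 147.
  Any other capacity-feasible assignment to {H-β, H-γ} ships for at least 53.
Compare {H-α, H-β}: its best feasible assignment gives total 150.
Compare {H-α, H-γ}: its best feasible assignment gives total 180.
Every other set of open sites that can feasibly serve all demand totals ≥ 150 even under its best assignment. Minimum: 147.

147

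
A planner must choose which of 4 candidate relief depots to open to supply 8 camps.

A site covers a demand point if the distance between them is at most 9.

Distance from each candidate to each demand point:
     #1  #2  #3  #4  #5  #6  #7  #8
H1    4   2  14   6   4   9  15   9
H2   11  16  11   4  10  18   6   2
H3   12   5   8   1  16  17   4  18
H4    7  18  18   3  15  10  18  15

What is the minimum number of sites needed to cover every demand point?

2

Coverage sets (demand points within 9 of each site):
  H1: {#1, #2, #4, #5, #6, #8}
  H2: {#4, #7, #8}
  H3: {#2, #3, #4, #7}
  H4: {#1, #4}
No single site covers all 8 demand points.
But {H1, H3} covers everything, so the minimum is 2.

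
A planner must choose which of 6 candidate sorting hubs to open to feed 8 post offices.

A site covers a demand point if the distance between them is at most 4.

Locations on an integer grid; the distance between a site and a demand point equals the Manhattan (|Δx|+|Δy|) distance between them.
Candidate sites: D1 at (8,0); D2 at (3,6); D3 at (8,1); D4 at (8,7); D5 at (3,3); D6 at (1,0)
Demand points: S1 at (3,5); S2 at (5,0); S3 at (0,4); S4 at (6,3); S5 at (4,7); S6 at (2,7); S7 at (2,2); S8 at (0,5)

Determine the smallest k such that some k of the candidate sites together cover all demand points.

Coverage sets (demand points within 4 of each site):
  D1: {S2}
  D2: {S1, S5, S6, S8}
  D3: {S2, S4}
  D4: {S5}
  D5: {S1, S3, S4, S7}
  D6: {S2, S7}
No 2 sites suffice: every size-2 union leaves at least one demand point uncovered.
But {D1, D2, D5} covers everything, so the minimum is 3.

3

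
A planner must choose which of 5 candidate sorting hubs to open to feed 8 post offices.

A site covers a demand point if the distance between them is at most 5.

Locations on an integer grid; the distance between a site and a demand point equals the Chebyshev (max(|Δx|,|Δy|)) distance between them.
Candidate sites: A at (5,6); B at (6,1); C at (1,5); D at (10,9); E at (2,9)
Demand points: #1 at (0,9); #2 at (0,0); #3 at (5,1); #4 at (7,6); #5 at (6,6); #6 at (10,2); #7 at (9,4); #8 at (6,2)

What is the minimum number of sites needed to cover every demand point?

2

Coverage sets (demand points within 5 of each site):
  A: {#1, #3, #4, #5, #6, #7, #8}
  B: {#3, #4, #5, #6, #7, #8}
  C: {#1, #2, #3, #5, #8}
  D: {#4, #5, #7}
  E: {#1, #4, #5}
No single site covers all 8 demand points.
But {A, C} covers everything, so the minimum is 2.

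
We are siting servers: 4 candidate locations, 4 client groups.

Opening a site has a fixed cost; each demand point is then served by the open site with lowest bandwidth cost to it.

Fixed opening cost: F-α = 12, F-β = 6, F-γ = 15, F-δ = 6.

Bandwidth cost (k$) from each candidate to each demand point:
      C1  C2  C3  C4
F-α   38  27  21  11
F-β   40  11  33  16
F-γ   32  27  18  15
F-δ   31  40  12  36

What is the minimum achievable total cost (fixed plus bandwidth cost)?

Open {F-β, F-δ}: assign each demand point to its cheapest open site.
  C1→F-δ 31, C2→F-β 11, C3→F-δ 12, C4→F-β 16
  bandwidth cost 70, fixed 12 → total 82.
Compare {F-α, F-β, F-δ}: bandwidth cost 65 + fixed 24 = 89.
Compare {F-β, F-γ, F-δ}: bandwidth cost 69 + fixed 27 = 96.
Compare {F-β, F-γ}: bandwidth cost 76 + fixed 21 = 97.
All other subsets cost ≥ 89. Minimum total cost: 82.

82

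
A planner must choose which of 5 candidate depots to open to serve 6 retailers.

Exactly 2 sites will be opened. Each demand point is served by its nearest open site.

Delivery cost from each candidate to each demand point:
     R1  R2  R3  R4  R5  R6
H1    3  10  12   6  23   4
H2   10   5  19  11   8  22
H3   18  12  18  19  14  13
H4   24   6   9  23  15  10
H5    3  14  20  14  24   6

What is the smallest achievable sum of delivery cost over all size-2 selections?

38

Open {H1, H2}.
  R1→H1 3, R2→H2 5, R3→H1 12, R4→H1 6, R5→H2 8, R6→H1 4  ⇒ total 38.
Compare {H1, H4}: total 43.
Compare {H1, H3}: total 49.
No size-2 selection does better; minimum is 38.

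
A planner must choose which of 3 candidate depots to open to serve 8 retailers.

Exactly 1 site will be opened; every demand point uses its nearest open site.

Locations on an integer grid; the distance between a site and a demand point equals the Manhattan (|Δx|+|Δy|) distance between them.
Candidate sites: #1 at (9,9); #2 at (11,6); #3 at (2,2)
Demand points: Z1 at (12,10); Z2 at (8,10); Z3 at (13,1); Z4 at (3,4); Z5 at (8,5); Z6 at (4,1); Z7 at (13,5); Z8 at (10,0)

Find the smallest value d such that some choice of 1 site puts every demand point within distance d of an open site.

Open {#2}.
  Farthest demand point is Z6 at distance 12 (to #2); all others are ≤ 12.
With {#1} the worst case is 13.
With {#3} the worst case is 18.
No size-1 selection achieves below 12.

12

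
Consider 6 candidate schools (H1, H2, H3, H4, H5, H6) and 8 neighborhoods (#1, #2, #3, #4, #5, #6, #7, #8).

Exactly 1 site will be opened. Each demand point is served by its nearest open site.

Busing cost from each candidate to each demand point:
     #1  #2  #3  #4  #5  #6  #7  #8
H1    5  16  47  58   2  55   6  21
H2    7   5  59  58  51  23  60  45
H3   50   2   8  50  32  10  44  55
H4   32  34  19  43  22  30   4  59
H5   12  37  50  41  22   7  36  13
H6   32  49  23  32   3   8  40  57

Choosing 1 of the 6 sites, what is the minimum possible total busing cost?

Open {H1}.
  #1→H1 5, #2→H1 16, #3→H1 47, #4→H1 58, #5→H1 2, #6→H1 55, #7→H1 6, #8→H1 21  ⇒ total 210.
Compare {H5}: total 218.
Compare {H4}: total 243.
No size-1 selection does better; minimum is 210.

210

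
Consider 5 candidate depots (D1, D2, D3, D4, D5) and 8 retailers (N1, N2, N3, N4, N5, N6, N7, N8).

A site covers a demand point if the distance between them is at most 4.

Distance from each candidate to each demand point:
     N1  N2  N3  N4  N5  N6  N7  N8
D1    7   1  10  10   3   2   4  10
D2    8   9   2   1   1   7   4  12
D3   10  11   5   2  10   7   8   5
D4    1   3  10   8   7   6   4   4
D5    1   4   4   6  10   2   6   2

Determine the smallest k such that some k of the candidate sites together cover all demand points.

Coverage sets (demand points within 4 of each site):
  D1: {N2, N5, N6, N7}
  D2: {N3, N4, N5, N7}
  D3: {N4}
  D4: {N1, N2, N7, N8}
  D5: {N1, N2, N3, N6, N8}
No single site covers all 8 demand points.
But {D2, D5} covers everything, so the minimum is 2.

2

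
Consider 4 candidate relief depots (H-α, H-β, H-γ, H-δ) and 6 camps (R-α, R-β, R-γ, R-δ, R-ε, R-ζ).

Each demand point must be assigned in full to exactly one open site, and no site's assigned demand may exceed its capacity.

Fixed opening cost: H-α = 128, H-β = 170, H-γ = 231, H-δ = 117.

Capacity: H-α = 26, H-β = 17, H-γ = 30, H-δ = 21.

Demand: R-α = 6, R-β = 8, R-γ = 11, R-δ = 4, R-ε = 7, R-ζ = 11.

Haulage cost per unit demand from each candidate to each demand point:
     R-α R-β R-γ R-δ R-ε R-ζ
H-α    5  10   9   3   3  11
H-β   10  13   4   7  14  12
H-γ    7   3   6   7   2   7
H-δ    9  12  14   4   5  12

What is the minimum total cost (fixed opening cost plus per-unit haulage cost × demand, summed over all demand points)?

589

Open {H-α, H-γ}; cheapest assignment that respects the capacities:
  H-α (cap 26, load 17): R-α, R-δ, R-ε — cost 6×5 + 4×3 + 7×3 = 63
  H-γ (cap 30, load 30): R-β, R-γ, R-ζ — cost 8×3 + 11×6 + 11×7 = 167
  Shipping 230, fixed 359 → total 589.
  Any other capacity-feasible assignment to {H-α, H-γ} ships for at least 230.
Compare {H-γ, H-δ}: its best feasible assignment gives total 620.
Compare {H-α, H-δ}: its best feasible assignment gives total 647.
Every other set of open sites that can feasibly serve all demand totals ≥ 620 even under its best assignment. Minimum: 589.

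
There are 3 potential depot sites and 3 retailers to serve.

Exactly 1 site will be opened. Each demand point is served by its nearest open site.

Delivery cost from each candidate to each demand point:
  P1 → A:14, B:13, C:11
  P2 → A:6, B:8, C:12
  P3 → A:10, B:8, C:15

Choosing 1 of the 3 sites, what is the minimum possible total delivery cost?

Open {P2}.
  A→P2 6, B→P2 8, C→P2 12  ⇒ total 26.
Compare {P3}: total 33.
Compare {P1}: total 38.

26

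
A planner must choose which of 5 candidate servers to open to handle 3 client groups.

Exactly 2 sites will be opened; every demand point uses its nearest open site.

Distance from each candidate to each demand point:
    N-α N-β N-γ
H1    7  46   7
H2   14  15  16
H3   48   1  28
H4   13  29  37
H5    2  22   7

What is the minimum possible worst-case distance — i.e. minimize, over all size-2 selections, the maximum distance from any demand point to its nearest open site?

Open {H1, H3}.
  Farthest demand point is N-α at distance 7 (to H1); all others are ≤ 7.
With {H3, H5} the worst case is 7.
With {H1, H2} the worst case is 15.
No size-2 selection achieves below 7.

7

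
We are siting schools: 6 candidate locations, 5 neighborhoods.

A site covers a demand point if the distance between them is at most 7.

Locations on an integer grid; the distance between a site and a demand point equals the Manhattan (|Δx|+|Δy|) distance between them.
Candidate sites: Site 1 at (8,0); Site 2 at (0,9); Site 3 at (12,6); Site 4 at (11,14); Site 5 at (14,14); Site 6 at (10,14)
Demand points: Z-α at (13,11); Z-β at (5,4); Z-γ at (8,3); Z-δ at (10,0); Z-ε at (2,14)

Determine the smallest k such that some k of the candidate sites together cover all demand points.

Coverage sets (demand points within 7 of each site):
  Site 1: {Z-β, Z-γ, Z-δ}
  Site 2: {Z-ε}
  Site 3: {Z-α, Z-γ}
  Site 4: {Z-α}
  Site 5: {Z-α}
  Site 6: {Z-α}
No 2 sites suffice: every size-2 union leaves at least one demand point uncovered.
But {Site 1, Site 2, Site 3} covers everything, so the minimum is 3.

3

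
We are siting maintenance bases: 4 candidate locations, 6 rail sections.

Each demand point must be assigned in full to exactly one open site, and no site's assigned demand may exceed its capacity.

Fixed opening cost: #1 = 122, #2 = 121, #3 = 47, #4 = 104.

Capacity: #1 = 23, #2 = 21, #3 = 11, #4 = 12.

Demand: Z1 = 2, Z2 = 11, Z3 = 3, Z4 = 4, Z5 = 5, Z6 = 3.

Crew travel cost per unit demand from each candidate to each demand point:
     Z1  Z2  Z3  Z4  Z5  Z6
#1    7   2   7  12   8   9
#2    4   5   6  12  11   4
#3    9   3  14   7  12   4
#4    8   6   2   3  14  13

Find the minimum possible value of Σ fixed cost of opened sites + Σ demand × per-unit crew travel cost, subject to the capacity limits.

306

Open {#1, #3}; cheapest assignment that respects the capacities:
  #1 (cap 23, load 21): Z1, Z2, Z3, Z5 — cost 2×7 + 11×2 + 3×7 + 5×8 = 97
  #3 (cap 11, load 7): Z4, Z6 — cost 4×7 + 3×4 = 40
  Shipping 137, fixed 169 → total 306.
  Any other capacity-feasible assignment to {#1, #3} ships for at least 137.
Compare {#2, #3}: its best feasible assignment gives total 342.
Compare {#1, #4}: its best feasible assignment gives total 347.
Every other set of open sites that can feasibly serve all demand totals ≥ 342 even under its best assignment. Minimum: 306.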